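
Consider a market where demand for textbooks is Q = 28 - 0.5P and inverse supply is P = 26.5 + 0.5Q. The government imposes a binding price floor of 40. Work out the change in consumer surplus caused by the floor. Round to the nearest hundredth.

-75.24

Rewriting demand in inverse form: P = 56 - 2Q.
Without the control, 56 - 2Q = 26.5 + 0.5Q so Q* = 11.8 and P* = 32.4.
At the floor price 40, quantity demanded is (56 - 40)/2 = 8; demand is the short side, so Q = 8 trades at P = 40.
CS goes from (1/2)(11.8)(23.6) = 139.24 to 64 (computed as (56 - 40)(8) - (1/2)(2)(8)^2), a change of -75.24.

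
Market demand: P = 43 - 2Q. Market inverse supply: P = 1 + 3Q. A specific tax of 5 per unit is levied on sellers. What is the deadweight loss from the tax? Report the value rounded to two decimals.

Pre-tax equilibrium: 43 - 2Q = 1 + 3Q gives Q* = 8.4, P* = 26.2.
With the tax, sellers need 5 more per unit: 43 - 2Q = 1 + 3Q + 5, so Q_t = 7.4. Buyers pay P_b = 28.2; sellers receive P_s = P_b - 5 = 23.2.
Deadweight loss is the triangle between the curves from Q_t to Q*: (1/2)(8.4 - 7.4)(5) = 2.5.

2.50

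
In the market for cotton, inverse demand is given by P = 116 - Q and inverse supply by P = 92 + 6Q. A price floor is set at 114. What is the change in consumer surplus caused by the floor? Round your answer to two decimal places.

-3.88

Free-market equilibrium: 116 - Q = 92 + 6Q gives Q* = 3.4286, P* = 112.5714.
At the floor price 114, quantity demanded is (116 - 114)/1 = 2; demand is the short side, so Q = 2 trades at P = 114.
CS goes from (1/2)(3.4286)(3.4286) = 5.8776 to 2 (computed as (116 - 114)(2) - (1/2)(1)(2)^2), a change of -3.8776.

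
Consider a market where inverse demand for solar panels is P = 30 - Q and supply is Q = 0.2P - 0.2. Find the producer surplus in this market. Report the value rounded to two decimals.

58.40

Rewriting supply in inverse form: P = 1 + 5Q.
Setting demand equal to supply, 29 = 6Q, so Q* = 4.8333 and P* = 25.1667.
The supply curve's price intercept is 1, so PS = (1/2)(Q*)(P* - 1) = (1/2)(4.8333)(24.1667) = 58.4028.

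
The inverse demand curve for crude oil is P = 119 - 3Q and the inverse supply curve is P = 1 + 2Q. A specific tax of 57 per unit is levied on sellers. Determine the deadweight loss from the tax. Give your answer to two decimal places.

Without the tax, 119 - 3Q = 1 + 2Q so Q* = 23.6 and P* = 48.2.
With the tax, sellers need 57 more per unit: 119 - 3Q = 1 + 2Q + 57, so Q_t = 12.2. Buyers pay P_b = 82.4; sellers receive P_s = P_b - 57 = 25.4.
Deadweight loss is the triangle between the curves from Q_t to Q*: (1/2)(23.6 - 12.2)(57) = 324.9.

324.90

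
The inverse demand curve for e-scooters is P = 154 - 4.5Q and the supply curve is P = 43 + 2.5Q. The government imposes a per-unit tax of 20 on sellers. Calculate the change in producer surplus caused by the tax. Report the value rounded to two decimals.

Without the tax, 154 - 4.5Q = 43 + 2.5Q so Q* = 15.8571 and P* = 82.6429.
With the tax, sellers need 20 more per unit: 154 - 4.5Q = 43 + 2.5Q + 20, so Q_t = 13. Buyers pay P_b = 95.5; sellers receive P_s = P_b - 20 = 75.5.
Producers lose the trapezoid between P_s and P* out to Q_t plus the triangle from Q_t to Q*: change in PS = 211.25 - 314.3112 = -103.0612.

-103.06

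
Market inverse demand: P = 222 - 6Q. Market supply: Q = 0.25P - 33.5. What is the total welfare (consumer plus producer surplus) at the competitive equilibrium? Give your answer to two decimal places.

387.20

Rewriting supply in inverse form: P = 134 + 4Q.
Set 222 - 6Q = 134 + 4Q, which gives 88 = 10Q, so Q* = 8.8 and P* = 222 - 6(8.8) = 169.2.
Total surplus is the full triangle between the curves from 0 to Q*: (1/2)(8.8)(222 - 134) = 387.2.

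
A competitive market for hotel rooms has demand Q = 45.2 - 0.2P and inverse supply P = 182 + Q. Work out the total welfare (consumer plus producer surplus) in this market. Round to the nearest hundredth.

Rewriting demand in inverse form: P = 226 - 5Q.
Setting demand equal to supply, 44 = 6Q, so Q* = 7.3333 and P* = 189.3333.
Total surplus is the full triangle between the curves from 0 to Q*: (1/2)(7.3333)(226 - 182) = 161.3333.

161.33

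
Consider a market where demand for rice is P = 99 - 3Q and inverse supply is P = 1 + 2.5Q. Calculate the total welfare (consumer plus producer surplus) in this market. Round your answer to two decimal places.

873.09

Equilibrium: 99 - 3Q = 1 + 2.5Q, so Q* = 17.8182 and P* = 45.5455.
CS = (1/2)(17.8182)(53.4545) = 476.2314 and PS = (1/2)(17.8182)(44.5455) = 396.8595, so total surplus = 873.0909.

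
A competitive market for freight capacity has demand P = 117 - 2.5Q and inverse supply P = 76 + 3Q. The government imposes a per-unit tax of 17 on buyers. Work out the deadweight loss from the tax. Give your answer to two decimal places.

Without the tax, 117 - 2.5Q = 76 + 3Q so Q* = 7.4545 and P* = 98.3636.
With the tax, buyers' net willingness to pay falls by 17: (117 - 17) - 2.5Q = 76 + 3Q, so Q_t = 4.3636. Buyers pay P_b = 106.0909; sellers receive P_s = P_b - 17 = 89.0909.
The welfare triangle lost has base Q* - Q_t = 3.0909 and height t = 17, so DWL = (1/2)(3.0909)(17) = 26.2727.

26.27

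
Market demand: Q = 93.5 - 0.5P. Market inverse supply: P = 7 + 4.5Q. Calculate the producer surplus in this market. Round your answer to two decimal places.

1725.44

Rewriting demand in inverse form: P = 187 - 2Q.
Equilibrium: 187 - 2Q = 7 + 4.5Q, so Q* = 27.6923 and P* = 131.6154.
The supply curve's price intercept is 7, so PS = (1/2)(Q*)(P* - 7) = (1/2)(27.6923)(124.6154) = 1725.4438.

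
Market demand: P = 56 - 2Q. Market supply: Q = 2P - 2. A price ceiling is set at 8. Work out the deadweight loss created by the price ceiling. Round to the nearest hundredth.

Rewriting supply in inverse form: P = 1 + 0.5Q.
Free-market equilibrium: 56 - 2Q = 1 + 0.5Q gives Q* = 22, P* = 12.
At P = 8, sellers supply (8 - 1)/0.5 = 14 while buyers want more, so the quantity traded is 14 at price 8.
At Q = 14 the demand price is 28 and the supply price is 8. Deadweight loss is the triangle between the curves from 14 to 22: (1/2)(28 - 8)(22 - 14) = 80.

80.00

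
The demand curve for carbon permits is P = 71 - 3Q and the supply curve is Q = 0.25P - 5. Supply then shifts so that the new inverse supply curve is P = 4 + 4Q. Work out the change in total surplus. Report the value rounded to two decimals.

134.86

Rewriting supply in inverse form: P = 20 + 4Q.
Initial equilibrium: Q_0 = 7.2857, P_0 = 49.1429; CS_0 = (1/2)(7.2857)(21.8571) = 79.6224, PS_0 = (1/2)(7.2857)(29.1429) = 106.1633.
New equilibrium: 71 - 3Q = 4 + 4Q gives Q_1 = 9.5714, P_1 = 42.2857; CS_1 = 137.4184, PS_1 = 183.2245.
Change in total surplus = (137.4184 + 183.2245) - (79.6224 + 106.1633) = 134.8571.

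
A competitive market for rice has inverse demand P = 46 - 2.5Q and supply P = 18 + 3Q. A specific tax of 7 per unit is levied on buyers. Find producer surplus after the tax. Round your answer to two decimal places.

Without the tax, 46 - 2.5Q = 18 + 3Q so Q* = 5.0909 and P* = 33.2727.
A tax on buyers shifts demand down by 7: (46 - 7) - 2.5Q = 18 + 3Q, so Q_t = 3.8182. Buyers pay P_b = 36.4545; sellers receive P_s = P_b - 7 = 29.4545.
PS = (1/2)(Q_t)(P_s - 18) = (1/2)(3.8182)(11.4545) = 21.8678.

21.87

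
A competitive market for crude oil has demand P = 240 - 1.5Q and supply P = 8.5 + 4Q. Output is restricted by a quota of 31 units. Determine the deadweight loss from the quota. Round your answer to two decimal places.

338.27

Unrestricted equilibrium: Q* = (240 - 8.5)/(1.5 + 4) = 42.0909.
At Q = 31 the demand price is 240 - 1.5(31) = 193.5 and the supply price is 8.5 + 4(31) = 132.5.
DWL = (1/2)(gap between curves at 31) x (Q* - 31) = (1/2)(61)(11.0909) = 338.2727.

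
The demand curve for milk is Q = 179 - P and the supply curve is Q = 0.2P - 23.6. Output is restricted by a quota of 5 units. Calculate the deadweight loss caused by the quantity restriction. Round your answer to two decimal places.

80.08

Rewriting demand in inverse form: P = 179 - Q.
Rewriting supply in inverse form: P = 118 + 5Q.
Unrestricted equilibrium: Q* = (179 - 118)/(1 + 5) = 10.1667.
At Q = 5 the demand price is 179 - (5) = 174 and the supply price is 118 + 5(5) = 143.
Deadweight loss is the triangle between the curves from 5 to 10.1667: (1/2)(174 - 143)(10.1667 - 5) = 80.0833.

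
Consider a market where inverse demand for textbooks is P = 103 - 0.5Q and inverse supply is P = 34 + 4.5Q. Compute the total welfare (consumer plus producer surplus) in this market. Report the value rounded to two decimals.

Equilibrium: 103 - 0.5Q = 34 + 4.5Q, so Q* = 13.8 and P* = 96.1.
Total surplus is the full triangle between the curves from 0 to Q*: (1/2)(13.8)(103 - 34) = 476.1.

476.10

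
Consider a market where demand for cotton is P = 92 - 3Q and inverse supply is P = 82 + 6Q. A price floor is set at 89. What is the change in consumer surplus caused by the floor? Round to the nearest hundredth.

-0.35

Free-market equilibrium: 92 - 3Q = 82 + 6Q gives Q* = 1.1111, P* = 88.6667.
At the floor price 89, quantity demanded is (92 - 89)/3 = 1; demand is the short side, so Q = 1 trades at P = 89.
CS goes from (1/2)(1.1111)(3.3333) = 1.8519 to 1.5 (computed as (92 - 89)(1) - (1/2)(3)(1)^2), a change of -0.3519.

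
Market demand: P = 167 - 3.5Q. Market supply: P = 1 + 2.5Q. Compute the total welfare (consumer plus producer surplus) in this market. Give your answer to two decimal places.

Equilibrium: 167 - 3.5Q = 1 + 2.5Q, so Q* = 27.6667 and P* = 70.1667.
CS = (1/2)(27.6667)(96.8333) = 1339.5278 and PS = (1/2)(27.6667)(69.1667) = 956.8056, so total surplus = 2296.3333.

2296.33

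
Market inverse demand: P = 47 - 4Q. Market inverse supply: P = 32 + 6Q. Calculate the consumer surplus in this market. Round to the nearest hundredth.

Set 47 - 4Q = 32 + 6Q, which gives 15 = 10Q, so Q* = 1.5 and P* = 47 - 4(1.5) = 41.
Consumer surplus is the triangle under demand above P*: (1/2)(1.5)(47 - 41) = (1/2)(1.5)(6) = 4.5.

4.50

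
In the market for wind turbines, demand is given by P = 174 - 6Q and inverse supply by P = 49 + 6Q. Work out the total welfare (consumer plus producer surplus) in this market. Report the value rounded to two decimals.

Setting demand equal to supply, 125 = 12Q, so Q* = 10.4167 and P* = 111.5.
CS = (1/2)(10.4167)(62.5) = 325.5208 and PS = (1/2)(10.4167)(62.5) = 325.5208, so total surplus = 651.0417.

651.04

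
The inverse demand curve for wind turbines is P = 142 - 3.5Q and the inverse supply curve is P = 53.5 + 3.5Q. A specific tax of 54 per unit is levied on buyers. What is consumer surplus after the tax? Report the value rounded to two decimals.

42.51

Pre-tax equilibrium: 142 - 3.5Q = 53.5 + 3.5Q gives Q* = 12.6429, P* = 97.75.
A tax on buyers shifts demand down by 54: (142 - 54) - 3.5Q = 53.5 + 3.5Q, so Q_t = 4.9286. Buyers pay P_b = 124.75; sellers receive P_s = P_b - 54 = 70.75.
CS = (1/2)(Q_t)(142 - P_b) = (1/2)(4.9286)(17.25) = 42.5089.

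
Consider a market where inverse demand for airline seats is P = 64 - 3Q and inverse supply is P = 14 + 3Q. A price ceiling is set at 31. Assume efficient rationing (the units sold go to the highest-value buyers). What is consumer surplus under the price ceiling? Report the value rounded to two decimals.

Without the control, 64 - 3Q = 14 + 3Q so Q* = 8.3333 and P* = 39.
At the ceiling price 31, quantity supplied is (31 - 14)/3 = 5.6667; supply is the short side, so Q = 5.6667 trades at P = 31.
The demand price at Q = 5.6667 is 47. CS is the trapezoid between demand and 31 over [0, 5.6667]: (1/2)[(64 - 31) + (47 - 31)](5.6667) = 138.8333.

138.83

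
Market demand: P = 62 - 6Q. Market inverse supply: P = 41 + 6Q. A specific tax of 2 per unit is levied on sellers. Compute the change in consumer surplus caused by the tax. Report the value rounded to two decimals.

-1.67

Without the tax, 62 - 6Q = 41 + 6Q so Q* = 1.75 and P* = 51.5.
With the tax, sellers need 2 more per unit: 62 - 6Q = 41 + 6Q + 2, so Q_t = 1.5833. Buyers pay P_b = 52.5; sellers receive P_s = P_b - 2 = 50.5.
CS falls from (1/2)(1.75)(10.5) = 9.1875 to (1/2)(1.5833)(9.5) = 7.5208, a change of -1.6667.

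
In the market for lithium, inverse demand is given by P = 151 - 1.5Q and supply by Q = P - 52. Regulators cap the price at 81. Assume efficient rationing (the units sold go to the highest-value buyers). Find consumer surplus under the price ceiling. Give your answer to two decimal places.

Rewriting supply in inverse form: P = 52 + Q.
Free-market equilibrium: 151 - 1.5Q = 52 + Q gives Q* = 39.6, P* = 91.6.
At P = 81, sellers supply (81 - 52)/1 = 29 while buyers want more, so the quantity traded is 29 at price 81.
The demand price at Q = 29 is 107.5. CS is the trapezoid between demand and 81 over [0, 29]: (1/2)[(151 - 81) + (107.5 - 81)](29) = 1399.25.

1399.25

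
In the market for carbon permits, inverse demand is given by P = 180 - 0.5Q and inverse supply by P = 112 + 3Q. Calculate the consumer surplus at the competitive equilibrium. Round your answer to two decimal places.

94.37

Set 180 - 0.5Q = 112 + 3Q, which gives 68 = 3.5Q, so Q* = 19.4286 and P* = 180 - 0.5(19.4286) = 170.2857.
The demand choke price is 180, so CS = (1/2)(Q*)(180 - P*) = (1/2)(19.4286)(9.7143) = 94.3673.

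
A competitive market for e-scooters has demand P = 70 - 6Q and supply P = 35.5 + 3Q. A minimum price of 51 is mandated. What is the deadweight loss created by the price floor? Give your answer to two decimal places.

Free-market equilibrium: 70 - 6Q = 35.5 + 3Q gives Q* = 3.8333, P* = 47.
At the floor price 51, quantity demanded is (70 - 51)/6 = 3.1667; demand is the short side, so Q = 3.1667 trades at P = 51.
The lost-trades triangle has base Q* - 3.1667 = 0.6667 and height equal to the gap between the curves at Q = 3.1667, which is 51 - 45 = 6. DWL = (1/2)(0.6667)(6) = 2.

2.00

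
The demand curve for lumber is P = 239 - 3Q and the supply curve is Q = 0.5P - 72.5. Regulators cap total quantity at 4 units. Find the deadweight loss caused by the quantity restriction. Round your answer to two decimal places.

547.60

Rewriting supply in inverse form: P = 145 + 2Q.
Unrestricted equilibrium: Q* = (239 - 145)/(3 + 2) = 18.8.
At Q = 4 the demand price is 239 - 3(4) = 227 and the supply price is 145 + 2(4) = 153.
DWL = (1/2)(gap between curves at 4) x (Q* - 4) = (1/2)(74)(14.8) = 547.6.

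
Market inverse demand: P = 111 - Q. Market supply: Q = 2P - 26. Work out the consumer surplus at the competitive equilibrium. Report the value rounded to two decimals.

Rewriting supply in inverse form: P = 13 + 0.5Q.
Equilibrium: 111 - Q = 13 + 0.5Q, so Q* = 65.3333 and P* = 45.6667.
CS is the area between the demand curve and P* from 0 to Q*: (1/2)(65.3333)(65.3333) = 2134.2222.

2134.22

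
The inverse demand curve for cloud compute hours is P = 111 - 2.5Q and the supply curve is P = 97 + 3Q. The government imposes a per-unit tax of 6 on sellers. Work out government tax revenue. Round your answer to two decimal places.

Pre-tax equilibrium: 111 - 2.5Q = 97 + 3Q gives Q* = 2.5455, P* = 104.6364.
A tax on sellers shifts supply up by 6: 111 - 2.5Q = 97 + 3Q + 6, so Q_t = 1.4545. Buyers pay P_b = 107.3636; sellers receive P_s = P_b - 6 = 101.3636.
Tax revenue = t x Q_t = 6 x 1.4545 = 8.7273.

8.73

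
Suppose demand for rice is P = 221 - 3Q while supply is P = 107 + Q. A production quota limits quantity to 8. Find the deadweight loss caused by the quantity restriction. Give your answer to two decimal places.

840.50

Unrestricted equilibrium: Q* = (221 - 107)/(3 + 1) = 28.5.
At Q = 8 the demand price is 221 - 3(8) = 197 and the supply price is 107 + (8) = 115.
Deadweight loss is the triangle between the curves from 8 to 28.5: (1/2)(197 - 115)(28.5 - 8) = 840.5.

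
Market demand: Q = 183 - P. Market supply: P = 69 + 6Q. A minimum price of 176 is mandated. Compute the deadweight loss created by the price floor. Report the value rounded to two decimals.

301.79

Rewriting demand in inverse form: P = 183 - Q.
Free-market equilibrium: 183 - Q = 69 + 6Q gives Q* = 16.2857, P* = 166.7143.
At the floor price 176, quantity demanded is (183 - 176)/1 = 7; demand is the short side, so Q = 7 trades at P = 176.
At Q = 7 the demand price is 176 and the supply price is 111. Deadweight loss is the triangle between the curves from 7 to 16.2857: (1/2)(176 - 111)(16.2857 - 7) = 301.7857.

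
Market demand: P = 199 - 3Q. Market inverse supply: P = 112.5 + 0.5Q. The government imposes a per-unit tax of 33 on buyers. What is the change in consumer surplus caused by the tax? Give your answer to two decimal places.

-565.71

Without the tax, 199 - 3Q = 112.5 + 0.5Q so Q* = 24.7143 and P* = 124.8571.
With the tax, buyers' net willingness to pay falls by 33: (199 - 33) - 3Q = 112.5 + 0.5Q, so Q_t = 15.2857. Buyers pay P_b = 153.1429; sellers receive P_s = P_b - 33 = 120.1429.
CS falls from (1/2)(24.7143)(74.1429) = 916.1939 to (1/2)(15.2857)(45.8571) = 350.4796, a change of -565.7143.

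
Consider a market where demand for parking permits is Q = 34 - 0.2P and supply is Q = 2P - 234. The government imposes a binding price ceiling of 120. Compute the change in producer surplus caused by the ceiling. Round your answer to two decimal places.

Rewriting demand in inverse form: P = 170 - 5Q.
Rewriting supply in inverse form: P = 117 + 0.5Q.
Free-market equilibrium: 170 - 5Q = 117 + 0.5Q gives Q* = 9.6364, P* = 121.8182.
At the ceiling price 120, quantity supplied is (120 - 117)/0.5 = 6; supply is the short side, so Q = 6 trades at P = 120.
PS goes from (1/2)(9.6364)(4.8182) = 23.2149 to 9 (computed as (120 - 117)(6) - (1/2)(0.5)(6)^2), a change of -14.2149.

-14.21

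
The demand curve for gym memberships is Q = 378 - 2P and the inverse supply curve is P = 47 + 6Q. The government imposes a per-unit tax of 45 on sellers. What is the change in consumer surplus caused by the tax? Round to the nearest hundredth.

Rewriting demand in inverse form: P = 189 - 0.5Q.
Without the tax, 189 - 0.5Q = 47 + 6Q so Q* = 21.8462 and P* = 178.0769.
A tax on sellers shifts supply up by 45: 189 - 0.5Q = 47 + 6Q + 45, so Q_t = 14.9231. Buyers pay P_b = 181.5385; sellers receive P_s = P_b - 45 = 136.5385.
CS falls from (1/2)(21.8462)(10.9231) = 119.3136 to (1/2)(14.9231)(7.4615) = 55.6746, a change of -63.6391.

-63.64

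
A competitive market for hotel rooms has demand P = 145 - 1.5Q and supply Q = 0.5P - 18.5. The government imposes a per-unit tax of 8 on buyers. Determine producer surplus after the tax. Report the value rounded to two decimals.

816.33

Rewriting supply in inverse form: P = 37 + 2Q.
Pre-tax equilibrium: 145 - 1.5Q = 37 + 2Q gives Q* = 30.8571, P* = 98.7143.
With the tax, buyers' net willingness to pay falls by 8: (145 - 8) - 1.5Q = 37 + 2Q, so Q_t = 28.5714. Buyers pay P_b = 102.1429; sellers receive P_s = P_b - 8 = 94.1429.
PS = (1/2)(Q_t)(P_s - 37) = (1/2)(28.5714)(57.1429) = 816.3265.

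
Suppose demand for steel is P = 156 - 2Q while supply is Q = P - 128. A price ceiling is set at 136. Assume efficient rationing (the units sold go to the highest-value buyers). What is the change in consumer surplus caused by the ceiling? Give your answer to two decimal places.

8.89

Rewriting supply in inverse form: P = 128 + Q.
Free-market equilibrium: 156 - 2Q = 128 + Q gives Q* = 9.3333, P* = 137.3333.
At P = 136, sellers supply (136 - 128)/1 = 8 while buyers want more, so the quantity traded is 8 at price 136.
CS goes from (1/2)(9.3333)(18.6667) = 87.1111 to 96 (computed as (156 - 136)(8) - (1/2)(2)(8)^2), a change of 8.8889.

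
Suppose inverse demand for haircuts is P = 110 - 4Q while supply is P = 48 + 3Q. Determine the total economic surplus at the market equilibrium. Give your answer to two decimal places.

Equilibrium: 110 - 4Q = 48 + 3Q, so Q* = 8.8571 and P* = 74.5714.
Total surplus is the full triangle between the curves from 0 to Q*: (1/2)(8.8571)(110 - 48) = 274.5714.

274.57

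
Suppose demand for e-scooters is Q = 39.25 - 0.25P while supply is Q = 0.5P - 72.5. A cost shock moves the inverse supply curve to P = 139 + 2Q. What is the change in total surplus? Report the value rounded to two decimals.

15.00

Rewriting demand in inverse form: P = 157 - 4Q.
Rewriting supply in inverse form: P = 145 + 2Q.
Initial equilibrium: Q_0 = 2, P_0 = 149; CS_0 = (1/2)(2)(8) = 8, PS_0 = (1/2)(2)(4) = 4.
New equilibrium: 157 - 4Q = 139 + 2Q gives Q_1 = 3, P_1 = 145; CS_1 = 18, PS_1 = 9.
Change in total surplus = (18 + 9) - (8 + 4) = 15.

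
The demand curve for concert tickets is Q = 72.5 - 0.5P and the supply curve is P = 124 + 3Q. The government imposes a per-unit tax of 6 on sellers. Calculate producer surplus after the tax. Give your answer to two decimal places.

13.50

Rewriting demand in inverse form: P = 145 - 2Q.
Pre-tax equilibrium: 145 - 2Q = 124 + 3Q gives Q* = 4.2, P* = 136.6.
A tax on sellers shifts supply up by 6: 145 - 2Q = 124 + 3Q + 6, so Q_t = 3. Buyers pay P_b = 139; sellers receive P_s = P_b - 6 = 133.
PS = (1/2)(Q_t)(P_s - 124) = (1/2)(3)(9) = 13.5.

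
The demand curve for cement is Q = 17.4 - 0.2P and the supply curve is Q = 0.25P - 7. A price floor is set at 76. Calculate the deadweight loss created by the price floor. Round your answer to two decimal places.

85.37

Rewriting demand in inverse form: P = 87 - 5Q.
Rewriting supply in inverse form: P = 28 + 4Q.
Without the control, 87 - 5Q = 28 + 4Q so Q* = 6.5556 and P* = 54.2222.
At the floor price 76, quantity demanded is (87 - 76)/5 = 2.2; demand is the short side, so Q = 2.2 trades at P = 76.
At Q = 2.2 the demand price is 76 and the supply price is 36.8. Deadweight loss is the triangle between the curves from 2.2 to 6.5556: (1/2)(76 - 36.8)(6.5556 - 2.2) = 85.3689.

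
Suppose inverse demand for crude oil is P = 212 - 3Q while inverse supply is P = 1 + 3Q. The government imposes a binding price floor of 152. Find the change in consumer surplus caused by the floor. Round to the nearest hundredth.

-1255.04

Without the control, 212 - 3Q = 1 + 3Q so Q* = 35.1667 and P* = 106.5.
At the floor price 152, quantity demanded is (212 - 152)/3 = 20; demand is the short side, so Q = 20 trades at P = 152.
CS goes from (1/2)(35.1667)(105.5) = 1855.0417 to 600 (computed as (212 - 152)(20) - (1/2)(3)(20)^2), a change of -1255.0417.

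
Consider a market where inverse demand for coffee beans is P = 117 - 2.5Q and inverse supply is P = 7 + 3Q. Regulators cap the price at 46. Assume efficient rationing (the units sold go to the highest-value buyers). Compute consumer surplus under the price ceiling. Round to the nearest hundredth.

Without the control, 117 - 2.5Q = 7 + 3Q so Q* = 20 and P* = 67.
At the ceiling price 46, quantity supplied is (46 - 7)/3 = 13; supply is the short side, so Q = 13 trades at P = 46.
The demand price at Q = 13 is 84.5. CS is the trapezoid between demand and 46 over [0, 13]: (1/2)[(117 - 46) + (84.5 - 46)](13) = 711.75.

711.75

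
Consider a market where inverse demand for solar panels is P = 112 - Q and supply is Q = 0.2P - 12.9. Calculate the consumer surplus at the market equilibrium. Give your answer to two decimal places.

Rewriting supply in inverse form: P = 64.5 + 5Q.
Set 112 - Q = 64.5 + 5Q, which gives 47.5 = 6Q, so Q* = 7.9167 and P* = 112 - (7.9167) = 104.0833.
The demand choke price is 112, so CS = (1/2)(Q*)(112 - P*) = (1/2)(7.9167)(7.9167) = 31.3368.

31.34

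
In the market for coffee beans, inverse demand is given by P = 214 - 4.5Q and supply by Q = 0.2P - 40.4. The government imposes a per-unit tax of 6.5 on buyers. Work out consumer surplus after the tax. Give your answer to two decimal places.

Rewriting supply in inverse form: P = 202 + 5Q.
Without the tax, 214 - 4.5Q = 202 + 5Q so Q* = 1.2632 and P* = 208.3158.
A tax on buyers shifts demand down by 6.5: (214 - 6.5) - 4.5Q = 202 + 5Q, so Q_t = 0.5789. Buyers pay P_b = 211.3947; sellers receive P_s = P_b - 6.5 = 204.8947.
Consumer surplus is the triangle under demand above P_b: (1/2)(0.5789)(214 - 211.3947) = 0.7542.

0.75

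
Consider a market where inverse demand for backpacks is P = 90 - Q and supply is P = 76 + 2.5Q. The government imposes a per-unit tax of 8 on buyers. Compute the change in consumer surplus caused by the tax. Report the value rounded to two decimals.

Without the tax, 90 - Q = 76 + 2.5Q so Q* = 4 and P* = 86.
With the tax, buyers' net willingness to pay falls by 8: (90 - 8) - Q = 76 + 2.5Q, so Q_t = 1.7143. Buyers pay P_b = 88.2857; sellers receive P_s = P_b - 8 = 80.2857.
CS falls from (1/2)(4)(4) = 8 to (1/2)(1.7143)(1.7143) = 1.4694, a change of -6.5306.

-6.53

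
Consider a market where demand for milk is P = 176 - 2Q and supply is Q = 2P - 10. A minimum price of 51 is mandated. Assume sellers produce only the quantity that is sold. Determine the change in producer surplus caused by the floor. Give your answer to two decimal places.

Rewriting supply in inverse form: P = 5 + 0.5Q.
Without the control, 176 - 2Q = 5 + 0.5Q so Q* = 68.4 and P* = 39.2.
At P = 51, buyers demand (176 - 51)/2 = 62.5 while sellers would supply more, so the quantity traded is 62.5 at price 51.
PS goes from (1/2)(68.4)(34.2) = 1169.64 to 1898.4375 (computed as (51 - 5)(62.5) - (1/2)(0.5)(62.5)^2), a change of 728.7975.

728.80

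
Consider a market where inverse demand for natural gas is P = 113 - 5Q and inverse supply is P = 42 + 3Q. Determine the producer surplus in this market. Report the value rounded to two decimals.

Setting demand equal to supply, 71 = 8Q, so Q* = 8.875 and P* = 68.625.
The supply curve's price intercept is 42, so PS = (1/2)(Q*)(P* - 42) = (1/2)(8.875)(26.625) = 118.1484.

118.15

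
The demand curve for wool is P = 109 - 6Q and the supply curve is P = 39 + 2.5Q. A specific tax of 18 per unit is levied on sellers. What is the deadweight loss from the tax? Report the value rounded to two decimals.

Pre-tax equilibrium: 109 - 6Q = 39 + 2.5Q gives Q* = 8.2353, P* = 59.5882.
A tax on sellers shifts supply up by 18: 109 - 6Q = 39 + 2.5Q + 18, so Q_t = 6.1176. Buyers pay P_b = 72.2941; sellers receive P_s = P_b - 18 = 54.2941.
Deadweight loss is the triangle between the curves from Q_t to Q*: (1/2)(8.2353 - 6.1176)(18) = 19.0588.

19.06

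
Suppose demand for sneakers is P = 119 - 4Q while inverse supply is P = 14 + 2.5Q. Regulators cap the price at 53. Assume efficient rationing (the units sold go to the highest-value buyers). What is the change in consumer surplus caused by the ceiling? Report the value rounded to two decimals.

20.99

Free-market equilibrium: 119 - 4Q = 14 + 2.5Q gives Q* = 16.1538, P* = 54.3846.
At P = 53, sellers supply (53 - 14)/2.5 = 15.6 while buyers want more, so the quantity traded is 15.6 at price 53.
CS goes from (1/2)(16.1538)(64.6154) = 521.8935 to 542.88 (computed as (119 - 53)(15.6) - (1/2)(4)(15.6)^2), a change of 20.9865.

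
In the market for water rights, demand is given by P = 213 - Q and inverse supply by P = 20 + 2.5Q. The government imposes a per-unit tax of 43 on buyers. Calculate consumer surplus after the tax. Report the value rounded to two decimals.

Pre-tax equilibrium: 213 - Q = 20 + 2.5Q gives Q* = 55.1429, P* = 157.8571.
A tax on buyers shifts demand down by 43: (213 - 43) - Q = 20 + 2.5Q, so Q_t = 42.8571. Buyers pay P_b = 170.1429; sellers receive P_s = P_b - 43 = 127.1429.
Consumer surplus is the triangle under demand above P_b: (1/2)(42.8571)(213 - 170.1429) = 918.3673.

918.37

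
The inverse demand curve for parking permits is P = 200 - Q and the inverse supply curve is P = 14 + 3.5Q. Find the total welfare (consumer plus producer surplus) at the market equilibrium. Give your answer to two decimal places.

Set 200 - Q = 14 + 3.5Q, which gives 186 = 4.5Q, so Q* = 41.3333 and P* = 200 - (41.3333) = 158.6667.
Total surplus is the full triangle between the curves from 0 to Q*: (1/2)(41.3333)(200 - 14) = 3844.

3844.00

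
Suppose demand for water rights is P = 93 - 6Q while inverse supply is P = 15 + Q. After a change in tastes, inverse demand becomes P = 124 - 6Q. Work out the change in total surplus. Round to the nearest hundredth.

414.07

Initial equilibrium: Q_0 = 11.1429, P_0 = 26.1429; CS_0 = (1/2)(11.1429)(66.8571) = 372.4898, PS_0 = (1/2)(11.1429)(11.1429) = 62.0816.
New equilibrium: 124 - 6Q = 15 + Q gives Q_1 = 15.5714, P_1 = 30.5714; CS_1 = 727.4082, PS_1 = 121.2347.
Change in total surplus = (727.4082 + 121.2347) - (372.4898 + 62.0816) = 414.0714.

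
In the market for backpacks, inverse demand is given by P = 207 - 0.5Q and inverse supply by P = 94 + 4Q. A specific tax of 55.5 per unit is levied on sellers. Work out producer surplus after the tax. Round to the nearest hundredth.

Without the tax, 207 - 0.5Q = 94 + 4Q so Q* = 25.1111 and P* = 194.4444.
With the tax, sellers need 55.5 more per unit: 207 - 0.5Q = 94 + 4Q + 55.5, so Q_t = 12.7778. Buyers pay P_b = 200.6111; sellers receive P_s = P_b - 55.5 = 145.1111.
Producer surplus is the triangle above supply below P_s: (1/2)(12.7778)(145.1111 - 94) = 326.5432.

326.54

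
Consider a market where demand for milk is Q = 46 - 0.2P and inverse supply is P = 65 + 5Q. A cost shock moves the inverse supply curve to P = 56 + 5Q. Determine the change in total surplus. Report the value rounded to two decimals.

Rewriting demand in inverse form: P = 230 - 5Q.
Initial equilibrium: Q_0 = 16.5, P_0 = 147.5; CS_0 = (1/2)(16.5)(82.5) = 680.625, PS_0 = (1/2)(16.5)(82.5) = 680.625.
New equilibrium: 230 - 5Q = 56 + 5Q gives Q_1 = 17.4, P_1 = 143; CS_1 = 756.9, PS_1 = 756.9.
Change in total surplus = (756.9 + 756.9) - (680.625 + 680.625) = 152.55.

152.55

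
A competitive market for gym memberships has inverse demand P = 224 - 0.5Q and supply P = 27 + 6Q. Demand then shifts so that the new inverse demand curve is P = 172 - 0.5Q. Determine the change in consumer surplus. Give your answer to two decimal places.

Initial equilibrium: Q_0 = 30.3077, P_0 = 208.8462; CS_0 = (1/2)(30.3077)(15.1538) = 229.6391, PS_0 = (1/2)(30.3077)(181.8462) = 2755.6686.
New equilibrium: 172 - 0.5Q = 27 + 6Q gives Q_1 = 22.3077, P_1 = 160.8462; CS_1 = 124.4083, PS_1 = 1492.8994.
Change in consumer surplus = 124.4083 - 229.6391 = -105.2308.

-105.23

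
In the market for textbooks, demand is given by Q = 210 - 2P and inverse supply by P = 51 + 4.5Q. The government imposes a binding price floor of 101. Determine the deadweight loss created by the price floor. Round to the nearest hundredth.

Rewriting demand in inverse form: P = 105 - 0.5Q.
Without the control, 105 - 0.5Q = 51 + 4.5Q so Q* = 10.8 and P* = 99.6.
At the floor price 101, quantity demanded is (105 - 101)/0.5 = 8; demand is the short side, so Q = 8 trades at P = 101.
The lost-trades triangle has base Q* - 8 = 2.8 and height equal to the gap between the curves at Q = 8, which is 101 - 87 = 14. DWL = (1/2)(2.8)(14) = 19.6.

19.60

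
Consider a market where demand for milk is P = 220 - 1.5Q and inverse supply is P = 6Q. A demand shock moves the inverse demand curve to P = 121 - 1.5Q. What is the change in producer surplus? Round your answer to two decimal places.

Initial equilibrium: Q_0 = 29.3333, P_0 = 176; CS_0 = (1/2)(29.3333)(44) = 645.3333, PS_0 = (1/2)(29.3333)(176) = 2581.3333.
New equilibrium: 121 - 1.5Q = 6Q gives Q_1 = 16.1333, P_1 = 96.8; CS_1 = 195.2133, PS_1 = 780.8533.
Change in producer surplus = 780.8533 - 2581.3333 = -1800.48.

-1800.48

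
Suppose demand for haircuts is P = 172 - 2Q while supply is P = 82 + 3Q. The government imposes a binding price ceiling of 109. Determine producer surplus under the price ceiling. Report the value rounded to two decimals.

Free-market equilibrium: 172 - 2Q = 82 + 3Q gives Q* = 18, P* = 136.
At P = 109, sellers supply (109 - 82)/3 = 9 while buyers want more, so the quantity traded is 9 at price 109.
PS is the triangle above supply below 109: (1/2)(9)(109 - 82) = 121.5.

121.50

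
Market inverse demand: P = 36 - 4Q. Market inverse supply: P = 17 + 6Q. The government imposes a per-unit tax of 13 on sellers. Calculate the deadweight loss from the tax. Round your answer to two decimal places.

Pre-tax equilibrium: 36 - 4Q = 17 + 6Q gives Q* = 1.9, P* = 28.4.
With the tax, sellers need 13 more per unit: 36 - 4Q = 17 + 6Q + 13, so Q_t = 0.6. Buyers pay P_b = 33.6; sellers receive P_s = P_b - 13 = 20.6.
The welfare triangle lost has base Q* - Q_t = 1.3 and height t = 13, so DWL = (1/2)(1.3)(13) = 8.45.

8.45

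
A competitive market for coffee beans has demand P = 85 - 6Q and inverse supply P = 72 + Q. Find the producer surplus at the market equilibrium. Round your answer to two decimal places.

1.72

Set 85 - 6Q = 72 + Q, which gives 13 = 7Q, so Q* = 1.8571 and P* = 85 - 6(1.8571) = 73.8571.
Producer surplus is the triangle above supply below P*: (1/2)(1.8571)(73.8571 - 72) = (1/2)(1.8571)(1.8571) = 1.7245.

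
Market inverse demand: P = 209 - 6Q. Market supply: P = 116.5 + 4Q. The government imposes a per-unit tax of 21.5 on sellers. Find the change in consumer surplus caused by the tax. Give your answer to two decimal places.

Without the tax, 209 - 6Q = 116.5 + 4Q so Q* = 9.25 and P* = 153.5.
A tax on sellers shifts supply up by 21.5: 209 - 6Q = 116.5 + 4Q + 21.5, so Q_t = 7.1. Buyers pay P_b = 166.4; sellers receive P_s = P_b - 21.5 = 144.9.
CS falls from (1/2)(9.25)(55.5) = 256.6875 to (1/2)(7.1)(42.6) = 151.23, a change of -105.4575.

-105.46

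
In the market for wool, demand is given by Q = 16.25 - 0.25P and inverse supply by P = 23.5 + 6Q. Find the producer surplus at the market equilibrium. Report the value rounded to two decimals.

51.67

Rewriting demand in inverse form: P = 65 - 4Q.
Set 65 - 4Q = 23.5 + 6Q, which gives 41.5 = 10Q, so Q* = 4.15 and P* = 65 - 4(4.15) = 48.4.
PS is the area between P* and the supply curve from 0 to Q*: (1/2)(4.15)(24.9) = 51.6675.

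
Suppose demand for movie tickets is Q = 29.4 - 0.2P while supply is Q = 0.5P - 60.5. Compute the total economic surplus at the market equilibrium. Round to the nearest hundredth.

Rewriting demand in inverse form: P = 147 - 5Q.
Rewriting supply in inverse form: P = 121 + 2Q.
Set 147 - 5Q = 121 + 2Q, which gives 26 = 7Q, so Q* = 3.7143 and P* = 147 - 5(3.7143) = 128.4286.
Total surplus is the full triangle between the curves from 0 to Q*: (1/2)(3.7143)(147 - 121) = 48.2857.

48.29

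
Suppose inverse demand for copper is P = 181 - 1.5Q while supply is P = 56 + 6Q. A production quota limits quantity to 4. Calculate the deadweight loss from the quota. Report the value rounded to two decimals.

601.67

Without the quota, 181 - 1.5Q = 56 + 6Q gives Q* = 16.6667.
At Q = 4 the demand price is 181 - 1.5(4) = 175 and the supply price is 56 + 6(4) = 80.
Deadweight loss is the triangle between the curves from 4 to 16.6667: (1/2)(175 - 80)(16.6667 - 4) = 601.6667.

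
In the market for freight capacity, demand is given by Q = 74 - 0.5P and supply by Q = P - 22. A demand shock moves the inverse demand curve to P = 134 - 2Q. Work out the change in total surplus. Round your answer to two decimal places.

-555.33

Rewriting demand in inverse form: P = 148 - 2Q.
Rewriting supply in inverse form: P = 22 + Q.
Initial equilibrium: Q_0 = 42, P_0 = 64; CS_0 = (1/2)(42)(84) = 1764, PS_0 = (1/2)(42)(42) = 882.
New equilibrium: 134 - 2Q = 22 + Q gives Q_1 = 37.3333, P_1 = 59.3333; CS_1 = 1393.7778, PS_1 = 696.8889.
Change in total surplus = (1393.7778 + 696.8889) - (1764 + 882) = -555.3333.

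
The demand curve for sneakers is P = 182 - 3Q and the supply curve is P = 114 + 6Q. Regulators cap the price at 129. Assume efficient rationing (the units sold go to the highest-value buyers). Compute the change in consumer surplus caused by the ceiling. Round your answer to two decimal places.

37.50

Free-market equilibrium: 182 - 3Q = 114 + 6Q gives Q* = 7.5556, P* = 159.3333.
At the ceiling price 129, quantity supplied is (129 - 114)/6 = 2.5; supply is the short side, so Q = 2.5 trades at P = 129.
CS goes from (1/2)(7.5556)(22.6667) = 85.6296 to 123.125 (computed as (182 - 129)(2.5) - (1/2)(3)(2.5)^2), a change of 37.4954.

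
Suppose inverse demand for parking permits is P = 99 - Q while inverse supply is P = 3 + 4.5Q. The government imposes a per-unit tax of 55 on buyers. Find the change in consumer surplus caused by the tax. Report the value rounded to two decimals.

-124.55

Without the tax, 99 - Q = 3 + 4.5Q so Q* = 17.4545 and P* = 81.5455.
A tax on buyers shifts demand down by 55: (99 - 55) - Q = 3 + 4.5Q, so Q_t = 7.4545. Buyers pay P_b = 91.5455; sellers receive P_s = P_b - 55 = 36.5455.
Consumers lose the trapezoid between P* and P_b out to Q_t plus the triangle from Q_t to Q*: change in CS = 27.7851 - 152.3306 = -124.5455.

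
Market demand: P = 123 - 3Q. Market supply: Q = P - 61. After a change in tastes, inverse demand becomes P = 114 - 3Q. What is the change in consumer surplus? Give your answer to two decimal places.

-97.03

Rewriting supply in inverse form: P = 61 + Q.
Initial equilibrium: Q_0 = 15.5, P_0 = 76.5; CS_0 = (1/2)(15.5)(46.5) = 360.375, PS_0 = (1/2)(15.5)(15.5) = 120.125.
New equilibrium: 114 - 3Q = 61 + Q gives Q_1 = 13.25, P_1 = 74.25; CS_1 = 263.3438, PS_1 = 87.7812.
Change in consumer surplus = 263.3438 - 360.375 = -97.0312.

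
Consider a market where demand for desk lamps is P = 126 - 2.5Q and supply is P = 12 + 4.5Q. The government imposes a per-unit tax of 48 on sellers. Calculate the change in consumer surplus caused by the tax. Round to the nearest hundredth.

Pre-tax equilibrium: 126 - 2.5Q = 12 + 4.5Q gives Q* = 16.2857, P* = 85.2857.
With the tax, sellers need 48 more per unit: 126 - 2.5Q = 12 + 4.5Q + 48, so Q_t = 9.4286. Buyers pay P_b = 102.4286; sellers receive P_s = P_b - 48 = 54.4286.
CS falls from (1/2)(16.2857)(40.7143) = 331.5306 to (1/2)(9.4286)(23.5714) = 111.1224, a change of -220.4082.

-220.41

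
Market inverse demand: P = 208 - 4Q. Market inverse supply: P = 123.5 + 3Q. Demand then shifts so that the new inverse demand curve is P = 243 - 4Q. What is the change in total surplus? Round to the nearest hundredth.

Initial equilibrium: Q_0 = 12.0714, P_0 = 159.7143; CS_0 = (1/2)(12.0714)(48.2857) = 291.4388, PS_0 = (1/2)(12.0714)(36.2143) = 218.5791.
New equilibrium: 243 - 4Q = 123.5 + 3Q gives Q_1 = 17.0714, P_1 = 174.7143; CS_1 = 582.8673, PS_1 = 437.1505.
Change in total surplus = (582.8673 + 437.1505) - (291.4388 + 218.5791) = 510.

510.00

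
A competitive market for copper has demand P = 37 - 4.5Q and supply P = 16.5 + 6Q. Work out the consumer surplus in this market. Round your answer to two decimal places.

8.58

Set 37 - 4.5Q = 16.5 + 6Q, which gives 20.5 = 10.5Q, so Q* = 1.9524 and P* = 37 - 4.5(1.9524) = 28.2143.
Consumer surplus is the triangle under demand above P*: (1/2)(1.9524)(37 - 28.2143) = (1/2)(1.9524)(8.7857) = 8.5765.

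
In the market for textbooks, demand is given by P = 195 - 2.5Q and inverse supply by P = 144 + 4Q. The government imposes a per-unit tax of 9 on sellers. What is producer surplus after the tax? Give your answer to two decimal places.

83.50

Without the tax, 195 - 2.5Q = 144 + 4Q so Q* = 7.8462 and P* = 175.3846.
With the tax, sellers need 9 more per unit: 195 - 2.5Q = 144 + 4Q + 9, so Q_t = 6.4615. Buyers pay P_b = 178.8462; sellers receive P_s = P_b - 9 = 169.8462.
Producer surplus is the triangle above supply below P_s: (1/2)(6.4615)(169.8462 - 144) = 83.503.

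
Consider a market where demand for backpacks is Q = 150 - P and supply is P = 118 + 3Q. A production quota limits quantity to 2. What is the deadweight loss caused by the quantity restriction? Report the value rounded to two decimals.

72.00

Rewriting demand in inverse form: P = 150 - Q.
Without the quota, 150 - Q = 118 + 3Q gives Q* = 8.
At Q = 2 the demand price is 150 - (2) = 148 and the supply price is 118 + 3(2) = 124.
DWL = (1/2)(gap between curves at 2) x (Q* - 2) = (1/2)(24)(6) = 72.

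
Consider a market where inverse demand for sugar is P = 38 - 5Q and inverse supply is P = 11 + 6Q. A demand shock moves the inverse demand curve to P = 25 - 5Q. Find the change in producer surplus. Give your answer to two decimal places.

Initial equilibrium: Q_0 = 2.4545, P_0 = 25.7273; CS_0 = (1/2)(2.4545)(12.2727) = 15.062, PS_0 = (1/2)(2.4545)(14.7273) = 18.0744.
New equilibrium: 25 - 5Q = 11 + 6Q gives Q_1 = 1.2727, P_1 = 18.6364; CS_1 = 4.0496, PS_1 = 4.8595.
Change in producer surplus = 4.8595 - 18.0744 = -13.2149.

-13.21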